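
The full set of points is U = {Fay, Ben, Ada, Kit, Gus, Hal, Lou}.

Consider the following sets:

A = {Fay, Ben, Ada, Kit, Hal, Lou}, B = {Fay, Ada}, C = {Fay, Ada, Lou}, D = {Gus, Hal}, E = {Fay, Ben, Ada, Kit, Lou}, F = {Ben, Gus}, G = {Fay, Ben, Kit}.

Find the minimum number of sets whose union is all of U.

2

A and F together: A ∪ F = {Fay, Ben, Ada, Kit, Gus, Hal, Lou} — every point is covered.
No single set has all 7 points (the largest, A, has 6), so 2 is optimal.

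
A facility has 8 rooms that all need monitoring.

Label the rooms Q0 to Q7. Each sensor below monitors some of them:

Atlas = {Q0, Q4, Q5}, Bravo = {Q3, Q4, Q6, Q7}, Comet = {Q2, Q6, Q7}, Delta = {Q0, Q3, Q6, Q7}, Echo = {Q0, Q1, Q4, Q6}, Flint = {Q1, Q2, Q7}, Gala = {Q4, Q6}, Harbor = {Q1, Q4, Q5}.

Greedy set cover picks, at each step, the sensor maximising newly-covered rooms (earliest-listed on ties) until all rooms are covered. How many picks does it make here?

Greedy: pick Bravo (covers 4 new) → pick Atlas (covers 2 new) → pick Flint (covers 2 new). Total picks: 3.

3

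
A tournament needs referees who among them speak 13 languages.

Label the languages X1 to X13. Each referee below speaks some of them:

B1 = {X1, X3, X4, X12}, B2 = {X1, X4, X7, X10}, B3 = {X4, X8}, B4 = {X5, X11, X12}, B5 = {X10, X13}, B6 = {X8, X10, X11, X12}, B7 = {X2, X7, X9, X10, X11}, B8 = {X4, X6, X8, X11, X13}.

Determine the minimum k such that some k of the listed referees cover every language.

Take {B1, B4, B7, B8}. Their union is {X1, X2, X3, X4, X5, X6, X7, X8, X9, X10, X11, X12, X13}, which is all 13 languages.
Only B4 contains X5, so B4 is forced; the remaining 10 languages need at least 3 more referees (each remaining referee adds at most 4) — so at least 4 referees are needed, and 4 is optimal.

4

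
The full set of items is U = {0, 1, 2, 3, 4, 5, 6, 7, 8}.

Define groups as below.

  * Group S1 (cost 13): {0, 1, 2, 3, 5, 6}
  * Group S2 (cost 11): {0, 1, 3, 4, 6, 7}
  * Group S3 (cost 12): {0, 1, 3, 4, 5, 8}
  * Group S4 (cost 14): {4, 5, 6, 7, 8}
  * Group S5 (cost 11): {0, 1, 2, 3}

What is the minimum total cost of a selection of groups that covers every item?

S4, S5 together cover every item (S4 ∪ S5 = {0, 1, 2, 3, 4, 5, 6, 7, 8}); total cost 14 + 11 = 25.
The greedy pick S2, S3, S5 costs 34; no covering selection beats 25.

25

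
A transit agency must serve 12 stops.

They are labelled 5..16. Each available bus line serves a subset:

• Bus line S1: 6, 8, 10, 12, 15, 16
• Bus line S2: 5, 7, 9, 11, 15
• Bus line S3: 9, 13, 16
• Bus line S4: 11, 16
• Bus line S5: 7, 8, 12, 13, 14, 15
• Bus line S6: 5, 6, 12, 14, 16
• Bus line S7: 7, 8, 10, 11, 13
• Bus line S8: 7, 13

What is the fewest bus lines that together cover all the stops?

S1 and S2 and S5 together: S1 ∪ S2 ∪ S5 = {5, 6, 7, 8, 9, 10, 11, 12, 13, 14, 15, 16} — every stop is covered.
No 2 of the 8 bus lines cover everything (all 28 combinations miss at least one stop), so 3 is optimal.

3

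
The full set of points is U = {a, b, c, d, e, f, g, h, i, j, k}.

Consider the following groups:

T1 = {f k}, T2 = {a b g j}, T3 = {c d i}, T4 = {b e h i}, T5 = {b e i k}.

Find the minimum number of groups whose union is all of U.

4

T1, T2, T3, and T4 cover everything between them: the union {a, b, c, d, e, f, g, h, i, j, k} is all of U.
Only T2 contains a, so T2 is forced; the remaining 7 points need at least 3 more groups (each remaining group adds at most 3) — so at least 4 groups are needed, and 4 is optimal.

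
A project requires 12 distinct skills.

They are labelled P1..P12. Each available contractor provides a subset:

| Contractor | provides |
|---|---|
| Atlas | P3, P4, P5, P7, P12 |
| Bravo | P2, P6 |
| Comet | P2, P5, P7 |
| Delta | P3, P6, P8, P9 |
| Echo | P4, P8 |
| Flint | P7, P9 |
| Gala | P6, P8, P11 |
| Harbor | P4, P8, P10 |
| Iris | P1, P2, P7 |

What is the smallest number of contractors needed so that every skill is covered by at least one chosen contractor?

Take {Atlas, Delta, Gala, Harbor, Iris}. Their union is {P1, P2, P3, P4, P5, P6, P7, P8, P9, P10, P11, P12}, which is all 12 skills.
No 4 of the 9 contractors cover everything (all 126 combinations miss at least one skill), so 5 is optimal.

5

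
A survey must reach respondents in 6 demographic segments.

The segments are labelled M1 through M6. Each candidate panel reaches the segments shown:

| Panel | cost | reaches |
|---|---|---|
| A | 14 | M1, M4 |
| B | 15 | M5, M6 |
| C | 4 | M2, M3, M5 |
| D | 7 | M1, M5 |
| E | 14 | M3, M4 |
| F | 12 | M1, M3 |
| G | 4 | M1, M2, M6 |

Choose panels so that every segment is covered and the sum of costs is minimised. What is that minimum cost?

22

C, E, G together cover every segment (C ∪ E ∪ G = {M1, M2, M3, M4, M5, M6}); total cost 4 + 14 + 4 = 22.
No covering selection has total cost below 22.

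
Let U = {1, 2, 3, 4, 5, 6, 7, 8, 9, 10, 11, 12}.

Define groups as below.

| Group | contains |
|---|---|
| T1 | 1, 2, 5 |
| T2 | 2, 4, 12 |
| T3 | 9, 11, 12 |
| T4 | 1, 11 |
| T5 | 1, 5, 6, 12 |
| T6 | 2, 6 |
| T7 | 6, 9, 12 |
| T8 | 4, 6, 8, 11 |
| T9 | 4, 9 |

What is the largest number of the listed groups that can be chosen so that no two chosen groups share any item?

3

T4, T6, T9 are pairwise disjoint (T4={1,11}; T6={2,6}; T9={4,9}).
Every remaining group overlaps one of these, and no 4 of the listed groups are pairwise disjoint, so 3 is the maximum.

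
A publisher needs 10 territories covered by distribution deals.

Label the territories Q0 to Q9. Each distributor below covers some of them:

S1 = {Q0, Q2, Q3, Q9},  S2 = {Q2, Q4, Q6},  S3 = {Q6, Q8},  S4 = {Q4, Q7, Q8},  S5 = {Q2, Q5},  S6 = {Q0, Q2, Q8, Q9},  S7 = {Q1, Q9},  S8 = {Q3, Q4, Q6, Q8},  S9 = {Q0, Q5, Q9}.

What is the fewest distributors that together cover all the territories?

Take {S1, S3, S4, S5, S7}. Their union is {Q0, Q1, Q2, Q3, Q4, Q5, Q6, Q7, Q8, Q9}, which is all 10 territories.
No 4 of the 9 distributors cover everything (all 126 combinations miss at least one territory), so 5 is optimal.

5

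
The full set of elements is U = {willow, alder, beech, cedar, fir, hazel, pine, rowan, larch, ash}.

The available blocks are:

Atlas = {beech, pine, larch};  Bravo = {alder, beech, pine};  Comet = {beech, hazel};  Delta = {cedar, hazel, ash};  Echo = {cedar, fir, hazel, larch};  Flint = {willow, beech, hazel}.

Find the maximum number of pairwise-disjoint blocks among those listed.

Bravo, Echo are pairwise disjoint (Bravo={alder,beech,pine}; Echo={cedar,fir,hazel,larch}).
Every remaining block overlaps one of these, and no 3 of the listed blocks are pairwise disjoint, so 2 is the maximum.

2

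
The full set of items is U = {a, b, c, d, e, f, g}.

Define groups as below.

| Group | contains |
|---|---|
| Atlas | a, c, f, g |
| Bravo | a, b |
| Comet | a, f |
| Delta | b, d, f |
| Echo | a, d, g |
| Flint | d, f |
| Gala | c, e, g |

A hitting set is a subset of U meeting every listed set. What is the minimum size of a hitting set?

Take H = {a, f, g}. Each listed group contains at least one of these, so H is a hitting set of size 3.
The groups Bravo, Flint, Gala are pairwise disjoint, so any hitting set needs a separate item for each — at least 3. Hence 3 is optimal.

3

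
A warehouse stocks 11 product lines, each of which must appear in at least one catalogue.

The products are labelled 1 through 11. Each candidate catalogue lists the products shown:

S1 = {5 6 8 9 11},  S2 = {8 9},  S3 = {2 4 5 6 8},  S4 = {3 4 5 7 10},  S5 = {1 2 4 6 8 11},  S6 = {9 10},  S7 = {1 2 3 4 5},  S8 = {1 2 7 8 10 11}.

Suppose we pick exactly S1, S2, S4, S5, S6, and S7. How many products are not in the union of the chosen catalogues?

Union of S1, S2, S4, S5, S6, S7 = {1, 2, 3, 4, 5, 6, 7, 8, 9, 10, 11} — that's every product, so 0 are uncovered.

0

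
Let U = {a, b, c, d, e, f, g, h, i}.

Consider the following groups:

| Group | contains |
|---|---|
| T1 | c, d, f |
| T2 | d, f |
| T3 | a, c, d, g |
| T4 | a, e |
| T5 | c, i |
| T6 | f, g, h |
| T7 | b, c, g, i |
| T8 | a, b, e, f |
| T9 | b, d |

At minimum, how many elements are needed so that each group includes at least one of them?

4

Take T = {a, d, f, i}. Each listed group contains at least one of these, so T is a hitting set of size 4.
The groups T4, T5, T6, T9 are pairwise disjoint, so any hitting set needs a separate element for each — at least 4. Hence 4 is optimal.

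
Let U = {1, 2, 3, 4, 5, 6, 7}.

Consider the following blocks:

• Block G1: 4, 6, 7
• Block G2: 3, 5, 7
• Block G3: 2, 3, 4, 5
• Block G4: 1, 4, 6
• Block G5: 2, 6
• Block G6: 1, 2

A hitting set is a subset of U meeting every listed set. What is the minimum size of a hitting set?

3

H = {1, 5, 6} meets every block (each contains at least one member of H), and |H| = 3.
No choice of 2 points meets every block, so 3 is the minimum.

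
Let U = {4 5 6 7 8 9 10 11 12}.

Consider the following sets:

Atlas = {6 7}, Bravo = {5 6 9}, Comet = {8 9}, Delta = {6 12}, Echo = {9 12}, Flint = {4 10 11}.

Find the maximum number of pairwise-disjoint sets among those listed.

Atlas, Comet, Flint are pairwise disjoint (Atlas={6,7}; Comet={8,9}; Flint={4,10,11}).
Every remaining set overlaps one of these, and no 4 of the listed sets are pairwise disjoint, so 3 is the maximum.

3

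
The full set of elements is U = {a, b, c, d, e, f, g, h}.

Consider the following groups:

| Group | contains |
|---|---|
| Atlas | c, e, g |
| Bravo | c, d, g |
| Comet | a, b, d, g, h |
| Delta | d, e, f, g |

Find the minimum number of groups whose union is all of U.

Atlas, Comet, and Delta cover everything between them: the union {a, b, c, d, e, f, g, h} is all of U.
Only Comet contains a, so Comet is forced; the remaining 3 elements need at least 2 more groups (each remaining group adds at most 2) — so at least 3 groups are needed, and 3 is optimal.

3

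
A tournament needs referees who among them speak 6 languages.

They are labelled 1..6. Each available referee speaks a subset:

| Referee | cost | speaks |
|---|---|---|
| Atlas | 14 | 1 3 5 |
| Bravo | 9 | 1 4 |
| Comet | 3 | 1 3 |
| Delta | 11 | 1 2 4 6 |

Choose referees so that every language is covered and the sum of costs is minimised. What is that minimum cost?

Atlas, Delta together cover every language (Atlas ∪ Delta = {1, 2, 3, 4, 5, 6}); total cost 14 + 11 = 25.
The greedy pick Comet, Delta, Atlas costs 28; no covering selection beats 25.

25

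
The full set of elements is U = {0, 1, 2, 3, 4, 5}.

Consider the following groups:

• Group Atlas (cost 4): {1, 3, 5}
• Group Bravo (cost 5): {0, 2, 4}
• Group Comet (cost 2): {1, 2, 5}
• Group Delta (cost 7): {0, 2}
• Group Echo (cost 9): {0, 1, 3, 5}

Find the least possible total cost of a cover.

9

Atlas, Bravo together cover every element (Atlas ∪ Bravo = {0, 1, 2, 3, 4, 5}); total cost 4 + 5 = 9.
The greedy pick Comet, Bravo, Atlas costs 11; no covering selection beats 9.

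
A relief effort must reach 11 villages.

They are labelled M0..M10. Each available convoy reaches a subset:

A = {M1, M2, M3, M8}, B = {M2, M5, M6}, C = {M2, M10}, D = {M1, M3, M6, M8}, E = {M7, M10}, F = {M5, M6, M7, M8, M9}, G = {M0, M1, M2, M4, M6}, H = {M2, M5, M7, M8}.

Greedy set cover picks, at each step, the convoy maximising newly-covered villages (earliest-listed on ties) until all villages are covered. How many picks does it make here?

Greedy: pick F (covers 5 new) → pick G (covers 4 new) → pick A (covers 1 new) → pick C (covers 1 new). Total picks: 4.

4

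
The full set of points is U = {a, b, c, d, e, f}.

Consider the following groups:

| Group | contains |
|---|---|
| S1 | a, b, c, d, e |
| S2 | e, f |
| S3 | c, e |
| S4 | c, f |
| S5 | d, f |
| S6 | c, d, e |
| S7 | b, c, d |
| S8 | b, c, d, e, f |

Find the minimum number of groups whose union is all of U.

S1 and S2 together: S1 ∪ S2 = {a, b, c, d, e, f} — every point is covered.
No single group has all 6 points (the largest, S1, has 5), so 2 is optimal.

2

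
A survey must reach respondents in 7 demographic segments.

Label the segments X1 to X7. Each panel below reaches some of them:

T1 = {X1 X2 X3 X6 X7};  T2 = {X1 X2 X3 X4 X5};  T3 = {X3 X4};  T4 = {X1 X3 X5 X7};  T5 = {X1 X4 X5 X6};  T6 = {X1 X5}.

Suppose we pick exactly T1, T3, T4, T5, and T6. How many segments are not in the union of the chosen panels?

Union of T1, T3, T4, T5, T6 = {X1, X2, X3, X4, X5, X6, X7} — that's every segment, so 0 are uncovered.

0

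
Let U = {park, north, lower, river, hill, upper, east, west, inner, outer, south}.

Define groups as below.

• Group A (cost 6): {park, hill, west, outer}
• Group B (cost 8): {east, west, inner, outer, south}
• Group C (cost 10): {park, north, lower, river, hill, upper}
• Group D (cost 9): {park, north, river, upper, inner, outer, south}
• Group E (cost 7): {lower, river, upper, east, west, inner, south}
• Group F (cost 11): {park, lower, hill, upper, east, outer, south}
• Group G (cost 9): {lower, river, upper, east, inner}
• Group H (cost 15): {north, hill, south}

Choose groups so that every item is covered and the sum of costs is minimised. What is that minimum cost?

B, C together cover every item (B ∪ C = {park, north, lower, river, hill, upper, east, west, inner, outer, south}); total cost 8 + 10 = 18.
The greedy pick E, A, D costs 22; no covering selection beats 18.

18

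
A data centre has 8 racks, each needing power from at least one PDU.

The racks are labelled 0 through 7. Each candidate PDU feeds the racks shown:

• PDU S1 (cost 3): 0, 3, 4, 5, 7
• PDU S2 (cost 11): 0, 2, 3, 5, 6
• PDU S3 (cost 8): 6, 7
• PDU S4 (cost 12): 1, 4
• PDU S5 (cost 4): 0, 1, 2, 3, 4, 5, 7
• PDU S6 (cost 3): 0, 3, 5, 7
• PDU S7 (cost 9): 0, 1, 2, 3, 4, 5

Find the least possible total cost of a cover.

S3, S5 together cover every rack (S3 ∪ S5 = {0, 1, 2, 3, 4, 5, 6, 7}); total cost 8 + 4 = 12.
No covering selection has total cost below 12.

12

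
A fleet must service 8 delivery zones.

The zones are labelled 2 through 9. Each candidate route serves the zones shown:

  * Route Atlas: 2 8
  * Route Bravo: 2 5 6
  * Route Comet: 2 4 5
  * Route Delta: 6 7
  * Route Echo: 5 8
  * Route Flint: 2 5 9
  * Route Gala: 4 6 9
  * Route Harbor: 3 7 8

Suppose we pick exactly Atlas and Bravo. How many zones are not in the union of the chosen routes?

4

Union of Atlas, Bravo = {2, 5, 6, 8}.
Not covered: 3, 4, 7, 9 — 4 zones.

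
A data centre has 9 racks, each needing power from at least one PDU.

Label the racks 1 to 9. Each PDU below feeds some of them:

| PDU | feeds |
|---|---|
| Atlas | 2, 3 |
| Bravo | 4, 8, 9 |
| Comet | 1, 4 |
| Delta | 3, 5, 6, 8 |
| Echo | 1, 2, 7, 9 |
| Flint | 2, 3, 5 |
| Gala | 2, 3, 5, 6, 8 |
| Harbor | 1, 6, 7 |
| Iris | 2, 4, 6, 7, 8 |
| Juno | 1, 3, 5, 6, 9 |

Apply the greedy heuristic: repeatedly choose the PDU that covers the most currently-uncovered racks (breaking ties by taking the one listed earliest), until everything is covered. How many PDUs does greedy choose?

Greedy: pick Gala (covers 5 new) → pick Echo (covers 3 new) → pick Bravo (covers 1 new). Total picks: 3.
(The true minimum cover uses only 2 PDUs, so greedy is not optimal here.)

3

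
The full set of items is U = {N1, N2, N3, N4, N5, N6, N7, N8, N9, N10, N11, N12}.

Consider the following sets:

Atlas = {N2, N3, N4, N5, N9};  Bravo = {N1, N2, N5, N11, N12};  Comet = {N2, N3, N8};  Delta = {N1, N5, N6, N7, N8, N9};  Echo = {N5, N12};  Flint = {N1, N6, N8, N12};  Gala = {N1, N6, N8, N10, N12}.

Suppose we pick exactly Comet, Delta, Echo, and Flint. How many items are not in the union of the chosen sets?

3

Union of Comet, Delta, Echo, Flint = {N1, N2, N3, N5, N6, N7, N8, N9, N12}.
Not covered: N4, N10, N11 — 3 items.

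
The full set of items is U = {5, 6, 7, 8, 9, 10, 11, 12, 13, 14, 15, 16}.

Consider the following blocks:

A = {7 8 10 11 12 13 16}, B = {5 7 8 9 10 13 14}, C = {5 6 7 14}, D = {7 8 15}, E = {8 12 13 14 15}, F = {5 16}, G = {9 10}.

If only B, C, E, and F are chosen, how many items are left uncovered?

1

Union of B, C, E, F = {5, 6, 7, 8, 9, 10, 12, 13, 14, 15, 16}.
Not covered: 11 — 1 item.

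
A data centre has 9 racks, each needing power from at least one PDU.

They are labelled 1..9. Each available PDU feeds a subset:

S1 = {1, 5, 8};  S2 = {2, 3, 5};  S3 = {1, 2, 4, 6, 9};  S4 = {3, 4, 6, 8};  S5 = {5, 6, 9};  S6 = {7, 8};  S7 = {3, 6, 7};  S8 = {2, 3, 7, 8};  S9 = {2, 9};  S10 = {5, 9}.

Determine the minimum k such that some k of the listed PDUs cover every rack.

3

S2 and S3 and S8 together: S2 ∪ S3 ∪ S8 = {1, 2, 3, 4, 5, 6, 7, 8, 9} — every rack is covered.
No 2 of the 10 PDUs cover everything (all 45 combinations miss at least one rack), so 3 is optimal.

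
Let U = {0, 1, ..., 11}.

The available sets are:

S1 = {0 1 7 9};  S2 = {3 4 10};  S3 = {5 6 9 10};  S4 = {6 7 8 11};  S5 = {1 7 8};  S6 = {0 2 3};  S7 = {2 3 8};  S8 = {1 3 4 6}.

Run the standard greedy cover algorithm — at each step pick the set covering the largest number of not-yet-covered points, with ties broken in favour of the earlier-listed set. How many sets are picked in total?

Greedy: pick S1 (covers 4 new) → pick S2 (covers 3 new) → pick S4 (covers 3 new) → pick S3 (covers 1 new) → pick S6 (covers 1 new). Total picks: 5.
(The true minimum cover uses only 4 sets, so greedy is not optimal here.)

5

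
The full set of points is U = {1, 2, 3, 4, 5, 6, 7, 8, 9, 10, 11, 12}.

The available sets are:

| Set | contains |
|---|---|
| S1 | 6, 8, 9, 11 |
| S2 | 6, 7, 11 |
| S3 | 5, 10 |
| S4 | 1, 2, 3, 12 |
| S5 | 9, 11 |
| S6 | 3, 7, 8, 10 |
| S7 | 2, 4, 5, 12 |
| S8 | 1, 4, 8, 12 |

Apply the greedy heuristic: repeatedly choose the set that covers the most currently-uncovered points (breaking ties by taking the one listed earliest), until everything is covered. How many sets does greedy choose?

Greedy: pick S1 (covers 4 new) → pick S4 (covers 4 new) → pick S3 (covers 2 new) → pick S2 (covers 1 new) → pick S7 (covers 1 new). Total picks: 5.
(The true minimum cover uses only 4 sets, so greedy is not optimal here.)

5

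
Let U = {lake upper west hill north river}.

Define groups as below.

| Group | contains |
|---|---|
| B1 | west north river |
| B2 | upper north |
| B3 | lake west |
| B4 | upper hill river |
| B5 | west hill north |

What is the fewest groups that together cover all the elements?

3

Take {B3, B4, B5}. Their union is {lake, upper, west, hill, north, river}, which is all 6 elements.
Only B3 contains lake, so B3 is forced; the remaining 4 elements need at least 2 more groups (each remaining group adds at most 3) — so at least 3 groups are needed, and 3 is optimal.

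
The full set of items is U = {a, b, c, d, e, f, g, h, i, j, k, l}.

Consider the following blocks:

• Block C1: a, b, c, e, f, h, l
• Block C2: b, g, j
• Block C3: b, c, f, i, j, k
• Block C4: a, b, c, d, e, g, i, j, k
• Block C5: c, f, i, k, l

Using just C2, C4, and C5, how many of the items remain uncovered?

1

Union of C2, C4, C5 = {a, b, c, d, e, f, g, i, j, k, l}.
Not covered: h — 1 item.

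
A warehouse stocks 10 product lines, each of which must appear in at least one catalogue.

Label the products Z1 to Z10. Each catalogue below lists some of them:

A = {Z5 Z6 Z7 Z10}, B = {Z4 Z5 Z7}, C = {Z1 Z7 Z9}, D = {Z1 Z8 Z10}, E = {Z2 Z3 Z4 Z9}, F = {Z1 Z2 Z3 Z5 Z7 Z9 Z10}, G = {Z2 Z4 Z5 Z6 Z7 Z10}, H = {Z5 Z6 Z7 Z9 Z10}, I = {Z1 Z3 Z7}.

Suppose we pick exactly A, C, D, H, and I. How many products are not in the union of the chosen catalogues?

Union of A, C, D, H, I = {Z1, Z3, Z5, Z6, Z7, Z8, Z9, Z10}.
Not covered: Z2, Z4 — 2 products.

2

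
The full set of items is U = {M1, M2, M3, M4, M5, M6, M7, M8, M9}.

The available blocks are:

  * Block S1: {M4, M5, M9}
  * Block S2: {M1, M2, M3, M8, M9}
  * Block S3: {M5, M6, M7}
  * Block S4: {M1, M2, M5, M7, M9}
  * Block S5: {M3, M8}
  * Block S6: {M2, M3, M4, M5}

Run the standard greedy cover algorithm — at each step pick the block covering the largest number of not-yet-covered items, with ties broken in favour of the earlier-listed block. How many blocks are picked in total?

3

Greedy: pick S2 (covers 5 new) → pick S3 (covers 3 new) → pick S1 (covers 1 new). Total picks: 3.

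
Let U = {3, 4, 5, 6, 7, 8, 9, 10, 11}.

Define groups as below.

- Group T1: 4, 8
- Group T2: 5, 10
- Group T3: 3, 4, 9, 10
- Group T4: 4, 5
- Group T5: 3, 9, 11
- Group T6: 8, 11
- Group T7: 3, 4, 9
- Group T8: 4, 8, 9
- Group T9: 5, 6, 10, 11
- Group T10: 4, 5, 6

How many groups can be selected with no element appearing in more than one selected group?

T2, T6, T7 are pairwise disjoint (T2={5,10}; T6={8,11}; T7={3,4,9}).
Every remaining group overlaps one of these, and no 4 of the listed groups are pairwise disjoint, so 3 is the maximum.

3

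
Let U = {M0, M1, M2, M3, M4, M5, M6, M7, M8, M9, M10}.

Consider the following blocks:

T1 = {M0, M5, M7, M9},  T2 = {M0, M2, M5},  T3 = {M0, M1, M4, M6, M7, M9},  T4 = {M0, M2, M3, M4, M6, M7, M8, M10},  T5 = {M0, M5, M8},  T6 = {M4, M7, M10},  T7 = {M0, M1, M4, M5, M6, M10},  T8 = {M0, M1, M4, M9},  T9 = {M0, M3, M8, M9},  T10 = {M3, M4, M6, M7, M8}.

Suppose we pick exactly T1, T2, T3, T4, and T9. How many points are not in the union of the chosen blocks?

Union of T1, T2, T3, T4, T9 = {M0, M1, M2, M3, M4, M5, M6, M7, M8, M9, M10} — that's every point, so 0 are uncovered.

0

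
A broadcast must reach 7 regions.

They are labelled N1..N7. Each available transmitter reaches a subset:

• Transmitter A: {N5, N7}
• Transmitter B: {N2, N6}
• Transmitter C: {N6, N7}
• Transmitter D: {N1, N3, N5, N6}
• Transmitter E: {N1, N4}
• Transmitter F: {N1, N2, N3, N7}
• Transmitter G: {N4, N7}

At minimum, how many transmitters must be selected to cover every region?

Take {D, F, G}. Their union is {N1, N2, N3, N4, N5, N6, N7}, which is all 7 regions.
No 2 of the 7 transmitters cover everything (all 21 combinations miss at least one region), so 3 is optimal.

3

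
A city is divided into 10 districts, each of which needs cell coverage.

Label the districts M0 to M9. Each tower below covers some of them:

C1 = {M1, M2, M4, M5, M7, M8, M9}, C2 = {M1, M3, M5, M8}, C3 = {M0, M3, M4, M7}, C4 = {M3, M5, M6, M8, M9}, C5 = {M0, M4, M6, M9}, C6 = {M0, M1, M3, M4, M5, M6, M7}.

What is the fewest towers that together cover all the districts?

2

C1 and C6 together: C1 ∪ C6 = {M0, M1, M2, M3, M4, M5, M6, M7, M8, M9} — every district is covered.
No single tower has all 10 districts (the largest, C1, has 7), so 2 is optimal.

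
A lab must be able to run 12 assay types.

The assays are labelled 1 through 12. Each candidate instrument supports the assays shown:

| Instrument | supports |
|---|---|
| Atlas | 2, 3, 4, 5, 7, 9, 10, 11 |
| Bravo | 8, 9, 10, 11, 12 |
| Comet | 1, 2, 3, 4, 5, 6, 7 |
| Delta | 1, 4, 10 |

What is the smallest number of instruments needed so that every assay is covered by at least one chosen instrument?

Take {Bravo, Comet}. Their union is {1, 2, 3, 4, 5, 6, 7, 8, 9, 10, 11, 12}, which is all 12 assays.
No single instrument has all 12 assays (the largest, Atlas, has 8), so 2 is optimal.

2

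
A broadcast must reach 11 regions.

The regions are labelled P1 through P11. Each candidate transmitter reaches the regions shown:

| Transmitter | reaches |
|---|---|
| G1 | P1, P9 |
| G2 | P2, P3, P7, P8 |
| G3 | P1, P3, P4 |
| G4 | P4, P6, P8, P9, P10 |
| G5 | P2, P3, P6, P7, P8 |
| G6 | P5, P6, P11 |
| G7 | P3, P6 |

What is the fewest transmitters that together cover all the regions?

4

Take {G2, G3, G4, G6}. Their union is {P1, P2, P3, P4, P5, P6, P7, P8, P9, P10, P11}, which is all 11 regions.
No 3 of the 7 transmitters cover everything (all 35 combinations miss at least one region), so 4 is optimal.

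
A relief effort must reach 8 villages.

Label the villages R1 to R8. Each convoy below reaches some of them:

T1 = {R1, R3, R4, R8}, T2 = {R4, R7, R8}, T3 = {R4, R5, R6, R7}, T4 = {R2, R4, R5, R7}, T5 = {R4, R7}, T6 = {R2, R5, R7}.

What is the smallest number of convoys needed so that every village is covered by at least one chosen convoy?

3

T1 and T3 and T6 together: T1 ∪ T3 ∪ T6 = {R1, R2, R3, R4, R5, R6, R7, R8} — every village is covered.
Only T1 contains R1, so T1 is forced; the remaining 4 villages need at least 2 more convoys (each remaining convoy adds at most 3) — so at least 3 convoys are needed, and 3 is optimal.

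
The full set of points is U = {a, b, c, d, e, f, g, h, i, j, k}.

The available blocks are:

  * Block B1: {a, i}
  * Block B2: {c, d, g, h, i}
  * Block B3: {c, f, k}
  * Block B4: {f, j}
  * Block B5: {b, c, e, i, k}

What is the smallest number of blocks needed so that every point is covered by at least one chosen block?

4

B1 and B2 and B4 and B5 together: B1 ∪ B2 ∪ B4 ∪ B5 = {a, b, c, d, e, f, g, h, i, j, k} — every point is covered.
Only B1 contains a, so B1 is forced; the remaining 9 points need at least 3 more blocks (each remaining block adds at most 4) — so at least 4 blocks are needed, and 4 is optimal.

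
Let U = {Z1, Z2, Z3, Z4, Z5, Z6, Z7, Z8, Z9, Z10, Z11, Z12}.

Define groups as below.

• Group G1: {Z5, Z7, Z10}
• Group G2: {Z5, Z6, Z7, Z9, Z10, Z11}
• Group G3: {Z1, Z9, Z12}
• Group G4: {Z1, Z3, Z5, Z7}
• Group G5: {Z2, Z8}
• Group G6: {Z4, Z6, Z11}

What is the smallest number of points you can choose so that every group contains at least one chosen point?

The 4 points {Z5, Z8, Z11, Z12} hit every group.
The groups G1, G3, G5, G6 are pairwise disjoint, so any hitting set needs a separate point for each — at least 4. Hence 4 is optimal.

4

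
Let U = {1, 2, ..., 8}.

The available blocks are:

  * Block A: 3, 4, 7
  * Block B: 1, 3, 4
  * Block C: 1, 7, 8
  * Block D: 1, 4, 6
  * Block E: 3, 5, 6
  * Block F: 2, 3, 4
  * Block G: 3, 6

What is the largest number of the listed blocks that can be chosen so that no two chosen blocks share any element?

C, F are pairwise disjoint (C={1,7,8}; F={2,3,4}).
Every remaining block overlaps one of these, and no 3 of the listed blocks are pairwise disjoint, so 2 is the maximum.

2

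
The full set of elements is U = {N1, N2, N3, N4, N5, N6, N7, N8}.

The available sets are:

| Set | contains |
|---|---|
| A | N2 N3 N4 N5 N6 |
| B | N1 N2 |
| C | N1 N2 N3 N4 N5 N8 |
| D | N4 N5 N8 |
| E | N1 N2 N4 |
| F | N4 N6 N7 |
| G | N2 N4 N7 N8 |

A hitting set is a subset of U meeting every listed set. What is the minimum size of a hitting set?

2

Take H = {N2, N4}. Each listed set contains at least one of these, so H is a hitting set of size 2.
The sets B, D are pairwise disjoint, so any hitting set needs a separate element for each — at least 2. Hence 2 is optimal.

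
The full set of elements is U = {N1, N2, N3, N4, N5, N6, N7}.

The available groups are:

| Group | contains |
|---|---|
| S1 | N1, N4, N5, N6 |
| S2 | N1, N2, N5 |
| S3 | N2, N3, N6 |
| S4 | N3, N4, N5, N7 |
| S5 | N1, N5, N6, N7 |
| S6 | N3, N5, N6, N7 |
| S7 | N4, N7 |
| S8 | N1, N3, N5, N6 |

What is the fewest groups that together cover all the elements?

S3, S4, and S5 cover everything between them: the union {N1, N2, N3, N4, N5, N6, N7} is all of U.
No 2 of the 8 groups cover everything (all 28 combinations miss at least one element), so 3 is optimal.

3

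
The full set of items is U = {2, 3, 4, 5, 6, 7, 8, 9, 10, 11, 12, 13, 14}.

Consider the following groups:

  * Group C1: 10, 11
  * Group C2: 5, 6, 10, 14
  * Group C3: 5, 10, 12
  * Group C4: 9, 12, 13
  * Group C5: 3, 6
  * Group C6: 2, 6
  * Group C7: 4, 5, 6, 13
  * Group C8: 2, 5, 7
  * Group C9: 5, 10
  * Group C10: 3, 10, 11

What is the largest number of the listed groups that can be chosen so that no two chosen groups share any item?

C1, C4, C5, C8 are pairwise disjoint (C1={10,11}; C4={9,12,13}; C5={3,6}; C8={2,5,7}).
Every remaining group overlaps one of these, and no 5 of the listed groups are pairwise disjoint, so 4 is the maximum.

4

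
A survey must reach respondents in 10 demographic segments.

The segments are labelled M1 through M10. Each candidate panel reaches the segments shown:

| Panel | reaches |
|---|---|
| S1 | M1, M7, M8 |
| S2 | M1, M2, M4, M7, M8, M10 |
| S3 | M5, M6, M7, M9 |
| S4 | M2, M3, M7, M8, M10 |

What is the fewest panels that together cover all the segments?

3

Take {S2, S3, S4}. Their union is {M1, M2, M3, M4, M5, M6, M7, M8, M9, M10}, which is all 10 segments.
Only S4 contains M3, so S4 is forced; the remaining 5 segments need at least 2 more panels (each remaining panel adds at most 3) — so at least 3 panels are needed, and 3 is optimal.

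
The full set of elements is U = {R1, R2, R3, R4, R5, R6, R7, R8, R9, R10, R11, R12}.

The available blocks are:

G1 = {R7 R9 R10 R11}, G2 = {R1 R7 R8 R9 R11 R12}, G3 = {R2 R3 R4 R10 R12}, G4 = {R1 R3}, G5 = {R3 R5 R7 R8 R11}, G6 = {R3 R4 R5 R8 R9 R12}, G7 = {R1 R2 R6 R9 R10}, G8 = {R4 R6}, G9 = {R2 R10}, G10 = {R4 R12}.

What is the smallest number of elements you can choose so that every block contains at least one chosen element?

Take H = {R2, R3, R4, R9}. Each listed block contains at least one of these, so H is a hitting set of size 4.
No choice of 3 elements meets every block, so 4 is the minimum.

4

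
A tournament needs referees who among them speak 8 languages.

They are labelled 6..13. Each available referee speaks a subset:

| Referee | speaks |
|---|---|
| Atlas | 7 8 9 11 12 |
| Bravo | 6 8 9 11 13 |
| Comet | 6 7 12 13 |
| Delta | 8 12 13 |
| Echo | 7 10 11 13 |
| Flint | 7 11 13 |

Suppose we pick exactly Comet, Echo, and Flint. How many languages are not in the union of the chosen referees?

Union of Comet, Echo, Flint = {6, 7, 10, 11, 12, 13}.
Not covered: 8, 9 — 2 languages.

2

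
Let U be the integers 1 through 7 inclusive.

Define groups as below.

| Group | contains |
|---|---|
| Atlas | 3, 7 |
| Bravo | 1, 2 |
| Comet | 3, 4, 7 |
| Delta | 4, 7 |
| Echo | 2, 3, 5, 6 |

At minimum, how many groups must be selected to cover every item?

Bravo, Delta, and Echo cover everything between them: the union {1, 2, 3, 4, 5, 6, 7} is all of U.
Only Bravo contains 1, so Bravo is forced; the remaining 5 items need at least 2 more groups (each remaining group adds at most 3) — so at least 3 groups are needed, and 3 is optimal.

3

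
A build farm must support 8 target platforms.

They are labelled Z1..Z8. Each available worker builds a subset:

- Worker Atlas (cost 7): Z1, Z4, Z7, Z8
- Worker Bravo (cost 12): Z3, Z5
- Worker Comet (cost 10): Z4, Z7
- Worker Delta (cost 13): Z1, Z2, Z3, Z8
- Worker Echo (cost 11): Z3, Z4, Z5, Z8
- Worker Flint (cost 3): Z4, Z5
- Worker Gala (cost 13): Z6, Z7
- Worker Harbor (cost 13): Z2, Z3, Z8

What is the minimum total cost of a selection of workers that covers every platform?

29

Delta, Flint, Gala together cover every platform (Delta ∪ Flint ∪ Gala = {Z1, Z2, Z3, Z4, Z5, Z6, Z7, Z8}); total cost 13 + 3 + 13 = 29.
The greedy pick Flint, Atlas, Delta, Gala costs 36; no covering selection beats 29.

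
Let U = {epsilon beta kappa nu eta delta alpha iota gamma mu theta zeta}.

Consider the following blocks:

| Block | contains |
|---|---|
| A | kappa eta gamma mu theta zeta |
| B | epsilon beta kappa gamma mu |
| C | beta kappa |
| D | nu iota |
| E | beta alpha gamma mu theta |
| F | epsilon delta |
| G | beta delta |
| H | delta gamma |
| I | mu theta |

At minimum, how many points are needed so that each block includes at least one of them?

4

The 4 points {kappa, delta, iota, mu} hit every block.
The blocks C, D, H, I are pairwise disjoint, so any hitting set needs a separate point for each — at least 4. Hence 4 is optimal.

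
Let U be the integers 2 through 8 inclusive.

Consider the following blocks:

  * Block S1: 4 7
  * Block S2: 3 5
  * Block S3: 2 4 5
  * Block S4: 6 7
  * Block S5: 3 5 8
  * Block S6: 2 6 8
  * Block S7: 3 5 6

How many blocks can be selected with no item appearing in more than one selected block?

S1, S2, S6 are pairwise disjoint (S1={4,7}; S2={3,5}; S6={2,6,8}).
Every remaining block overlaps one of these, and no 4 of the listed blocks are pairwise disjoint, so 3 is the maximum.

3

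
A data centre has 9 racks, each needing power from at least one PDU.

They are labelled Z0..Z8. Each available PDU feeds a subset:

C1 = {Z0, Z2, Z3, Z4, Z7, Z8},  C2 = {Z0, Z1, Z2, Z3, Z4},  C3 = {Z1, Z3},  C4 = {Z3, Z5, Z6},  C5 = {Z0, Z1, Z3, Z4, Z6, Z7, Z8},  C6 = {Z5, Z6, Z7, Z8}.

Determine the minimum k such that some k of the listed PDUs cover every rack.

2

C2 and C6 together: C2 ∪ C6 = {Z0, Z1, Z2, Z3, Z4, Z5, Z6, Z7, Z8} — every rack is covered.
No single PDU has all 9 racks (the largest, C5, has 7), so 2 is optimal.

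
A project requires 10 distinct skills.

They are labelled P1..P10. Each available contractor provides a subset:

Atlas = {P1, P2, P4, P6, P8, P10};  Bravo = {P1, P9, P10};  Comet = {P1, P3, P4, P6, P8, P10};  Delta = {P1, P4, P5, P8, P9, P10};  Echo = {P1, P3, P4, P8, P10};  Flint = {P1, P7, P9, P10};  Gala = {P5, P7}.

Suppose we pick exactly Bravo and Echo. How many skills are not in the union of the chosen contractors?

4

Union of Bravo, Echo = {P1, P3, P4, P8, P9, P10}.
Not covered: P2, P5, P6, P7 — 4 skills.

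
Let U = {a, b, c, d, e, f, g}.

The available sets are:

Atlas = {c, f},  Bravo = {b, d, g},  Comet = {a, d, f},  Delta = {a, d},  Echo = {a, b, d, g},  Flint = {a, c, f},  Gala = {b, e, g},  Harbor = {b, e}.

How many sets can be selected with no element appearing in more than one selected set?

Atlas, Delta, Harbor are pairwise disjoint (Atlas={c,f}; Delta={a,d}; Harbor={b,e}).
Every remaining set overlaps one of these, and no 4 of the listed sets are pairwise disjoint, so 3 is the maximum.

3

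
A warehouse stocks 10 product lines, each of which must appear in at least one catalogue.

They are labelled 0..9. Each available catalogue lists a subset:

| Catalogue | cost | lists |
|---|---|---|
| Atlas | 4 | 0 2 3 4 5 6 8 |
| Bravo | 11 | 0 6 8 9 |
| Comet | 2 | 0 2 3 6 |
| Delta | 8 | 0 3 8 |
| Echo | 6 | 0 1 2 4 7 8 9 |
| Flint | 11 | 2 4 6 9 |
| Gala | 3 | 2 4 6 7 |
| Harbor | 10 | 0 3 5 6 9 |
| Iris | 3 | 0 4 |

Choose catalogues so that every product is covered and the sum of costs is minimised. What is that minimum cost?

10

Atlas, Echo together cover every product (Atlas ∪ Echo = {0, 1, 2, 3, 4, 5, 6, 7, 8, 9}); total cost 4 + 6 = 10.
The greedy pick Comet, Echo, Atlas costs 12; no covering selection beats 10.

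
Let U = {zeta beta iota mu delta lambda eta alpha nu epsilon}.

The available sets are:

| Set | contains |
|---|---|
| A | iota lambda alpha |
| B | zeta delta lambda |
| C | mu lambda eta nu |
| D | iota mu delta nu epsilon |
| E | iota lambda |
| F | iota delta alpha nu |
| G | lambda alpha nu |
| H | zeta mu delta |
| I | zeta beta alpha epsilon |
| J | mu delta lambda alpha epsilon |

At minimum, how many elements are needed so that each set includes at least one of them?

The 3 elements {delta, lambda, alpha} hit every set.
No choice of 2 elements meets every set, so 3 is the minimum.

3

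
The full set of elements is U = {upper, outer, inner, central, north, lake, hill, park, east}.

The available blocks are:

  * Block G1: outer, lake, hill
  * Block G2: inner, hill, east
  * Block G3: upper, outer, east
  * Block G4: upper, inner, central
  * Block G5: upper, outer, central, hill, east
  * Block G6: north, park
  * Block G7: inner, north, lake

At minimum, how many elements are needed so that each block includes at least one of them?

H = {upper, north, hill} meets every block (each contains at least one member of H), and |H| = 3.
The blocks G1, G4, G6 are pairwise disjoint, so any hitting set needs a separate element for each — at least 3. Hence 3 is optimal.

3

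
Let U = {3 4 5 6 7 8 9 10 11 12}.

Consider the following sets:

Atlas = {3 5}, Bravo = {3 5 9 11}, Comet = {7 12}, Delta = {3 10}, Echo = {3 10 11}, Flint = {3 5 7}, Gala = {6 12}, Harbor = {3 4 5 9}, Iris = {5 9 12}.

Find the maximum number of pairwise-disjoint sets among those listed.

Flint, Gala are pairwise disjoint (Flint={3,5,7}; Gala={6,12}).
Every remaining set overlaps one of these, and no 3 of the listed sets are pairwise disjoint, so 2 is the maximum.

2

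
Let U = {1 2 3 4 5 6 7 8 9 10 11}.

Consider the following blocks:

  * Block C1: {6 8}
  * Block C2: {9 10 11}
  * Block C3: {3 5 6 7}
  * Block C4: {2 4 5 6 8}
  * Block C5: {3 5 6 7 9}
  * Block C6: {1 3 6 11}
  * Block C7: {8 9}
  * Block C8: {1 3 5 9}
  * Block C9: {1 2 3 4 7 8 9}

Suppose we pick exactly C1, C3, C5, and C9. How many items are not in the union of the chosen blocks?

Union of C1, C3, C5, C9 = {1, 2, 3, 4, 5, 6, 7, 8, 9}.
Not covered: 10, 11 — 2 items.

2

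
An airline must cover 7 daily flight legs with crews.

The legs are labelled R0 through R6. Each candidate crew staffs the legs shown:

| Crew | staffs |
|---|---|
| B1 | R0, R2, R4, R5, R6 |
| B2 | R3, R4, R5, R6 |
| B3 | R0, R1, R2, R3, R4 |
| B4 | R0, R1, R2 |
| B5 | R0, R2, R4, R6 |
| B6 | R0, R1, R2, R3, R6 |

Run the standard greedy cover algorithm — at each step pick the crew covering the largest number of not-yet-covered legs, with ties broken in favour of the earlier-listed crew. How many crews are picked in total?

Greedy: pick B1 (covers 5 new) → pick B3 (covers 2 new). Total picks: 2.

2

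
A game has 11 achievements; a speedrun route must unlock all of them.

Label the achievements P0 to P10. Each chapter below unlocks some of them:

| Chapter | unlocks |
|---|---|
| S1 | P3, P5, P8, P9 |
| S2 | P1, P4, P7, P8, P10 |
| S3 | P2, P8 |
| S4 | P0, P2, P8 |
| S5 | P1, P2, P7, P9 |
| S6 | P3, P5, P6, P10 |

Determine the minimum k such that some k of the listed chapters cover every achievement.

4

Take {S1, S2, S4, S6}. Their union is {P0, P1, P2, P3, P4, P5, P6, P7, P8, P9, P10}, which is all 11 achievements.
No 3 of the 6 chapters cover everything (all 20 combinations miss at least one achievement), so 4 is optimal.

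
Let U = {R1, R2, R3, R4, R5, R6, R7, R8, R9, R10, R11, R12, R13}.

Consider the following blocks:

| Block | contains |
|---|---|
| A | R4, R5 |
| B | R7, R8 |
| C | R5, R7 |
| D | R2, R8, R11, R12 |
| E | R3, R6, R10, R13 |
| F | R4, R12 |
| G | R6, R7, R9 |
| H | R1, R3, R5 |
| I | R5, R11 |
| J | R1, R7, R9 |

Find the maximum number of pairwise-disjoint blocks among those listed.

4

E, F, I, J are pairwise disjoint (E={R3,R6,R10,R13}; F={R4,R12}; I={R5,R11}; J={R1,R7,R9}).
Every remaining block overlaps one of these, and no 5 of the listed blocks are pairwise disjoint, so 4 is the maximum.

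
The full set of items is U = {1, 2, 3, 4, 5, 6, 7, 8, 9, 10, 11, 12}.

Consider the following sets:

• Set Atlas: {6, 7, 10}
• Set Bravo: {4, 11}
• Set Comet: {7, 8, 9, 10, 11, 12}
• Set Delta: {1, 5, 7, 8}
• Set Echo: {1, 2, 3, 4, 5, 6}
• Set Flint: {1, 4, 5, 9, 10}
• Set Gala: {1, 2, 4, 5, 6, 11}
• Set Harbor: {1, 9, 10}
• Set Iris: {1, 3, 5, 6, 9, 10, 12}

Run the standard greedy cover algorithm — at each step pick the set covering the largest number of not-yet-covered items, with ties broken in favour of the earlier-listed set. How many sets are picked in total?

3

Greedy: pick Iris (covers 7 new) → pick Comet (covers 3 new) → pick Echo (covers 2 new). Total picks: 3.
(The true minimum cover uses only 2 sets, so greedy is not optimal here.)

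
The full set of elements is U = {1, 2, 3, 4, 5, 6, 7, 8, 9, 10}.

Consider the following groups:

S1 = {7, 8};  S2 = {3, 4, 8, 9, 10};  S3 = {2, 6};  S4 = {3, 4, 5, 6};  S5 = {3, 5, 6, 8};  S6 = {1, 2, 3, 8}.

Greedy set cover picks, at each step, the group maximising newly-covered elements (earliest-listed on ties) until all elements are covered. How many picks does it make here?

Greedy: pick S2 (covers 5 new) → pick S3 (covers 2 new) → pick S1 (covers 1 new) → pick S4 (covers 1 new) → pick S6 (covers 1 new). Total picks: 5.
(The true minimum cover uses only 4 groups, so greedy is not optimal here.)

5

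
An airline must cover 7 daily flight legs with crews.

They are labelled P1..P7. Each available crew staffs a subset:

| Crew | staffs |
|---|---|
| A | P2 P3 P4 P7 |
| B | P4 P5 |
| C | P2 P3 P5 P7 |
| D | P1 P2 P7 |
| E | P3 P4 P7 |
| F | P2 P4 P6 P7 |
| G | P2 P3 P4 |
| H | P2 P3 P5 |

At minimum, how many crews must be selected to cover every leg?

3

Take {C, D, F}. Their union is {P1, P2, P3, P4, P5, P6, P7}, which is all 7 legs.
Only D contains P1, so D is forced; the remaining 4 legs need at least 2 more crews (each remaining crew adds at most 2) — so at least 3 crews are needed, and 3 is optimal.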